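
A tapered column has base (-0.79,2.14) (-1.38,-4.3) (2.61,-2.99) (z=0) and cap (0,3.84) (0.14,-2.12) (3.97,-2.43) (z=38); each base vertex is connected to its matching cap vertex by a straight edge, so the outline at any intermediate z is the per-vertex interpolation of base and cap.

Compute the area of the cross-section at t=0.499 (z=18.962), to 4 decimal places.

Area at t=0.499: 12.0658

Cross-section at t=0.499: each vertex is (1-t)·p0[i] + t·p1[i].
  v1: (1-0.499)·(-0.79,2.14) + 0.499·(0,3.84) = (-0.3958,2.9883)
  v2: (1-0.499)·(-1.38,-4.3) + 0.499·(0.14,-2.12) = (-0.6215,-3.2122)
  v3: (1-0.499)·(2.61,-2.99) + 0.499·(3.97,-2.43) = (3.2886,-2.7106)
Shoelace sum Σ(x_i·y_{i+1} − x_{i+1}·y_i):
  i=1: -0.3958·-3.2122 − -0.6215·2.9883 = +3.1286 (running +3.1286)
  i=2: -0.6215·-2.7106 − 3.2886·-3.2122 = +12.2484 (running +15.3770)
  i=3: 3.2886·2.9883 − -0.3958·-2.7106 = +8.7546 (running +24.1316)
Area = |Σ|/2 = |24.1316|/2 = 12.0658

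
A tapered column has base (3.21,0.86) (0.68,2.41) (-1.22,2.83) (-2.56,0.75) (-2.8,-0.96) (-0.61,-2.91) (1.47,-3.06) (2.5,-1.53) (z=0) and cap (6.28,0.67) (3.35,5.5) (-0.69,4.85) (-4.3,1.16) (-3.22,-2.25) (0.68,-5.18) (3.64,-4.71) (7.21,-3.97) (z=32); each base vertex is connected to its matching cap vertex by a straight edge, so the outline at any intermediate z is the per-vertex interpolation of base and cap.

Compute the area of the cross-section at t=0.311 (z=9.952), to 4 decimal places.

Cross-section at t=0.311: each vertex is (1-t)·p0[i] + t·p1[i].
  v1: (1-0.311)·(3.21,0.86) + 0.311·(6.28,0.67) = (4.1648,0.8009)
  v2: (1-0.311)·(0.68,2.41) + 0.311·(3.35,5.5) = (1.5104,3.3710)
  v3: (1-0.311)·(-1.22,2.83) + 0.311·(-0.69,4.85) = (-1.0552,3.4582)
  v4: (1-0.311)·(-2.56,0.75) + 0.311·(-4.3,1.16) = (-3.1011,0.8775)
  v5: (1-0.311)·(-2.8,-0.96) + 0.311·(-3.22,-2.25) = (-2.9306,-1.3612)
  v6: (1-0.311)·(-0.61,-2.91) + 0.311·(0.68,-5.18) = (-0.2088,-3.6160)
  v7: (1-0.311)·(1.47,-3.06) + 0.311·(3.64,-4.71) = (2.1449,-3.5732)
  v8: (1-0.311)·(2.5,-1.53) + 0.311·(7.21,-3.97) = (3.9648,-2.2888)
Shoelace sum Σ(x_i·y_{i+1} − x_{i+1}·y_i):
  i=1: 4.1648·3.3710 − 1.5104·0.8009 = +12.8297 (running +12.8297)
  i=2: 1.5104·3.4582 − -1.0552·3.3710 = +8.7802 (running +21.6099)
  i=3: -1.0552·0.8775 − -3.1011·3.4582 = +9.7985 (running +31.4084)
  i=4: -3.1011·-1.3612 − -2.9306·0.8775 = +6.7929 (running +38.2013)
  i=5: -2.9306·-3.6160 − -0.2088·-1.3612 = +10.3128 (running +48.5141)
  i=6: -0.2088·-3.5732 − 2.1449·-3.6160 = +8.5019 (running +57.0160)
  i=7: 2.1449·-2.2888 − 3.9648·-3.5732 = +9.2576 (running +66.2736)
  i=8: 3.9648·0.8009 − 4.1648·-2.2888 = +12.7079 (running +78.9815)
Area = |Σ|/2 = |78.9815|/2 = 39.4908

Area at t=0.311: 39.4908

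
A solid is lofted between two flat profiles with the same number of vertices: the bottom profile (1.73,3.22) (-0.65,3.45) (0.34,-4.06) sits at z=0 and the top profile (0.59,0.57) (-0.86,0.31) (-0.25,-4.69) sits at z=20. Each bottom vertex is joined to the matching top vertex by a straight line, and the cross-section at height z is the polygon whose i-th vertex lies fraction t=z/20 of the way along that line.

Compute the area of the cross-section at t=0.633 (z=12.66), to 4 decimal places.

Area at t=0.633: 5.3334

Cross-section at t=0.633: each vertex is (1-t)·p0[i] + t·p1[i].
  v1: (1-0.633)·(1.73,3.22) + 0.633·(0.59,0.57) = (1.0084,1.5425)
  v2: (1-0.633)·(-0.65,3.45) + 0.633·(-0.86,0.31) = (-0.7829,1.4624)
  v3: (1-0.633)·(0.34,-4.06) + 0.633·(-0.25,-4.69) = (-0.0335,-4.4588)
Shoelace sum Σ(x_i·y_{i+1} − x_{i+1}·y_i):
  i=1: 1.0084·1.4624 − -0.7829·1.5425 = +2.6823 (running +2.6823)
  i=2: -0.7829·-4.4588 − -0.0335·1.4624 = +3.5399 (running +6.2222)
  i=3: -0.0335·1.5425 − 1.0084·-4.4588 = +4.4445 (running +10.6667)
Area = |Σ|/2 = |10.6667|/2 = 5.3334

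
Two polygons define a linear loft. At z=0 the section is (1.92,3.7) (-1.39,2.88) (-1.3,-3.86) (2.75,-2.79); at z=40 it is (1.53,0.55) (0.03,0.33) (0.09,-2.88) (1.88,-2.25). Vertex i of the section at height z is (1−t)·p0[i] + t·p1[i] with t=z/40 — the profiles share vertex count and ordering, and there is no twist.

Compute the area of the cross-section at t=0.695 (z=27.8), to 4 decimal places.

Cross-section at t=0.695: each vertex is (1-t)·p0[i] + t·p1[i].
  v1: (1-0.695)·(1.92,3.7) + 0.695·(1.53,0.55) = (1.6490,1.5108)
  v2: (1-0.695)·(-1.39,2.88) + 0.695·(0.03,0.33) = (-0.4031,1.1078)
  v3: (1-0.695)·(-1.3,-3.86) + 0.695·(0.09,-2.88) = (-0.3340,-3.1789)
  v4: (1-0.695)·(2.75,-2.79) + 0.695·(1.88,-2.25) = (2.1453,-2.4147)
Shoelace sum Σ(x_i·y_{i+1} − x_{i+1}·y_i):
  i=1: 1.6490·1.1078 − -0.4031·1.5108 = +2.4356 (running +2.4356)
  i=2: -0.4031·-3.1789 − -0.3340·1.1078 = +1.6513 (running +4.0870)
  i=3: -0.3340·-2.4147 − 2.1453·-3.1789 = +7.6262 (running +11.7132)
  i=4: 2.1453·1.5108 − 1.6490·-2.4147 = +7.2228 (running +18.9360)
Area = |Σ|/2 = |18.9360|/2 = 9.4680

Area at t=0.695: 9.4680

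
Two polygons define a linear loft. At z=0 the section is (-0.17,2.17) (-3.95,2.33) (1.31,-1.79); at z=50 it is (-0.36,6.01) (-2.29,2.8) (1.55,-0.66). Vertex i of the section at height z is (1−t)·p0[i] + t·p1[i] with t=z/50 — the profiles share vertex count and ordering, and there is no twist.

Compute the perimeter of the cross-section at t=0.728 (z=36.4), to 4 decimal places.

Cross-section at t=0.728: each vertex is (1-t)·p0[i] + t·p1[i].
  v1: (1-0.728)·(-0.17,2.17) + 0.728·(-0.36,6.01) = (-0.3083,4.9655)
  v2: (1-0.728)·(-3.95,2.33) + 0.728·(-2.29,2.8) = (-2.7415,2.6722)
  v3: (1-0.728)·(1.31,-1.79) + 0.728·(1.55,-0.66) = (1.4847,-0.9674)
Perimeter = Σ |v_{i+1} − v_i|:
  edge 1→2: √(-2.4332² + -2.2934²) = 3.3436 (running 3.3436)
  edge 2→3: √(4.2262² + -3.6395²) = 5.5774 (running 8.9210)
  edge 3→1: √(-1.7930² + 5.9329²) = 6.1979 (running 15.1189)
Perimeter = 15.1189

Perimeter at t=0.728: 15.1189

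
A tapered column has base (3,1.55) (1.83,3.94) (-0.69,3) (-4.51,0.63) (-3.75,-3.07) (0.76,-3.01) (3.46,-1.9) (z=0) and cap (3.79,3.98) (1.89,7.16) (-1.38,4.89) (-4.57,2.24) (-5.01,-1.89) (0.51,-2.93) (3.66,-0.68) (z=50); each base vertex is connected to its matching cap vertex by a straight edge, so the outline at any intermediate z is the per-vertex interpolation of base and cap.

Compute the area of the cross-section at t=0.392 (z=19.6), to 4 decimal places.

Area at t=0.392: 47.4785

Cross-section at t=0.392: each vertex is (1-t)·p0[i] + t·p1[i].
  v1: (1-0.392)·(3,1.55) + 0.392·(3.79,3.98) = (3.3097,2.5026)
  v2: (1-0.392)·(1.83,3.94) + 0.392·(1.89,7.16) = (1.8535,5.2022)
  v3: (1-0.392)·(-0.69,3) + 0.392·(-1.38,4.89) = (-0.9605,3.7409)
  v4: (1-0.392)·(-4.51,0.63) + 0.392·(-4.57,2.24) = (-4.5335,1.2611)
  v5: (1-0.392)·(-3.75,-3.07) + 0.392·(-5.01,-1.89) = (-4.2439,-2.6074)
  v6: (1-0.392)·(0.76,-3.01) + 0.392·(0.51,-2.93) = (0.6620,-2.9786)
  v7: (1-0.392)·(3.46,-1.9) + 0.392·(3.66,-0.68) = (3.5384,-1.4218)
Shoelace sum Σ(x_i·y_{i+1} − x_{i+1}·y_i):
  i=1: 3.3097·5.2022 − 1.8535·2.5026 = +12.5792 (running +12.5792)
  i=2: 1.8535·3.7409 − -0.9605·5.2022 = +11.9304 (running +24.5096)
  i=3: -0.9605·1.2611 − -4.5335·3.7409 = +15.7481 (running +40.2577)
  i=4: -4.5335·-2.6074 − -4.2439·1.2611 = +17.1730 (running +57.4307)
  i=5: -4.2439·-2.9786 − 0.6620·-2.6074 = +14.3672 (running +71.7979)
  i=6: 0.6620·-1.4218 − 3.5384·-2.9786 = +9.5984 (running +81.3963)
  i=7: 3.5384·2.5026 − 3.3097·-1.4218 = +13.5606 (running +94.9570)
Area = |Σ|/2 = |94.9570|/2 = 47.4785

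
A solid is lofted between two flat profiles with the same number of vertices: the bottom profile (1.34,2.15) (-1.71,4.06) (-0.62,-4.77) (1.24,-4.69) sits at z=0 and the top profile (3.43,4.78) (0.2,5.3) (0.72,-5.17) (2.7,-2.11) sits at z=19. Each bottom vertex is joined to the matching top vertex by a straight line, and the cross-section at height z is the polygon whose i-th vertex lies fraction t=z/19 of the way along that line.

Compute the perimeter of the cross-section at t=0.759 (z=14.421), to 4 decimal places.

Perimeter at t=0.759: 23.3458

Cross-section at t=0.759: each vertex is (1-t)·p0[i] + t·p1[i].
  v1: (1-0.759)·(1.34,2.15) + 0.759·(3.43,4.78) = (2.9263,4.1462)
  v2: (1-0.759)·(-1.71,4.06) + 0.759·(0.2,5.3) = (-0.2603,5.0012)
  v3: (1-0.759)·(-0.62,-4.77) + 0.759·(0.72,-5.17) = (0.3971,-5.0736)
  v4: (1-0.759)·(1.24,-4.69) + 0.759·(2.7,-2.11) = (2.3481,-2.7318)
Perimeter = Σ |v_{i+1} − v_i|:
  edge 1→2: √(-3.1866² + 0.8550²) = 3.2993 (running 3.2993)
  edge 2→3: √(0.6574² + -10.0748²) = 10.0962 (running 13.3955)
  edge 3→4: √(1.9511² + 2.3418²) = 3.0481 (running 16.4436)
  edge 4→1: √(0.5782² + 6.8780²) = 6.9022 (running 23.3458)
Perimeter = 23.3458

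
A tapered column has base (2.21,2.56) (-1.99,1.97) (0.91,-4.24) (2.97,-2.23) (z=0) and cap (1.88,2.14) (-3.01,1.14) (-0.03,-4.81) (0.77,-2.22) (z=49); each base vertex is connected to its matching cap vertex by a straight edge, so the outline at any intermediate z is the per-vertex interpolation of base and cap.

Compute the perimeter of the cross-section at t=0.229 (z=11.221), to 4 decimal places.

Perimeter at t=0.229: 18.7025

Cross-section at t=0.229: each vertex is (1-t)·p0[i] + t·p1[i].
  v1: (1-0.229)·(2.21,2.56) + 0.229·(1.88,2.14) = (2.1344,2.4638)
  v2: (1-0.229)·(-1.99,1.97) + 0.229·(-3.01,1.14) = (-2.2236,1.7799)
  v3: (1-0.229)·(0.91,-4.24) + 0.229·(-0.03,-4.81) = (0.6947,-4.3705)
  v4: (1-0.229)·(2.97,-2.23) + 0.229·(0.77,-2.22) = (2.4662,-2.2277)
Perimeter = Σ |v_{i+1} − v_i|:
  edge 1→2: √(-4.3580² + -0.6839²) = 4.4113 (running 4.4113)
  edge 2→3: √(2.9183² + -6.1505²) = 6.8077 (running 11.2190)
  edge 3→4: √(1.7715² + 2.1428²) = 2.7802 (running 13.9993)
  edge 4→1: √(-0.3318² + 4.6915²) = 4.7032 (running 18.7025)
Perimeter = 18.7025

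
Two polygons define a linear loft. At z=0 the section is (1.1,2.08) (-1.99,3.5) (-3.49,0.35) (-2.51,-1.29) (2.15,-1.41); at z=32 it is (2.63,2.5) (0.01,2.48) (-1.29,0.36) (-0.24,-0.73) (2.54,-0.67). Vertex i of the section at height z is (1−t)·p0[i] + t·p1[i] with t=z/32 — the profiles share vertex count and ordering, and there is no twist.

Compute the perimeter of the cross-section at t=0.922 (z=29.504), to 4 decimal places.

Cross-section at t=0.922: each vertex is (1-t)·p0[i] + t·p1[i].
  v1: (1-0.922)·(1.1,2.08) + 0.922·(2.63,2.5) = (2.5107,2.4672)
  v2: (1-0.922)·(-1.99,3.5) + 0.922·(0.01,2.48) = (-0.1460,2.5596)
  v3: (1-0.922)·(-3.49,0.35) + 0.922·(-1.29,0.36) = (-1.4616,0.3592)
  v4: (1-0.922)·(-2.51,-1.29) + 0.922·(-0.24,-0.73) = (-0.4171,-0.7737)
  v5: (1-0.922)·(2.15,-1.41) + 0.922·(2.54,-0.67) = (2.5096,-0.7277)
Perimeter = Σ |v_{i+1} − v_i|:
  edge 1→2: √(-2.6567² + 0.0923²) = 2.6583 (running 2.6583)
  edge 2→3: √(-1.3156² + -2.2003²) = 2.5636 (running 5.2219)
  edge 3→4: √(1.0445² + -1.1329²) = 1.5409 (running 6.7629)
  edge 4→5: √(2.9266² + 0.0460²) = 2.9270 (running 9.6899)
  edge 5→1: √(0.0011² + 3.1950²) = 3.1950 (running 12.8848)
Perimeter = 12.8848

Perimeter at t=0.922: 12.8848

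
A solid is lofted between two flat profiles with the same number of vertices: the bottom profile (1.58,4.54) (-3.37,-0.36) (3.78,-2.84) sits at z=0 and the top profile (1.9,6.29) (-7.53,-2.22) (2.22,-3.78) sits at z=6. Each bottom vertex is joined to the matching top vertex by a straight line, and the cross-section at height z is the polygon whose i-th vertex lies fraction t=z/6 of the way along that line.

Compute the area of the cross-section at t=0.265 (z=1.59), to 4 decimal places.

Area at t=0.265: 29.8171

Cross-section at t=0.265: each vertex is (1-t)·p0[i] + t·p1[i].
  v1: (1-0.265)·(1.58,4.54) + 0.265·(1.9,6.29) = (1.6648,5.0038)
  v2: (1-0.265)·(-3.37,-0.36) + 0.265·(-7.53,-2.22) = (-4.4724,-0.8529)
  v3: (1-0.265)·(3.78,-2.84) + 0.265·(2.22,-3.78) = (3.3666,-3.0891)
Shoelace sum Σ(x_i·y_{i+1} − x_{i+1}·y_i):
  i=1: 1.6648·-0.8529 − -4.4724·5.0038 = +20.9589 (running +20.9589)
  i=2: -4.4724·-3.0891 − 3.3666·-0.8529 = +16.6871 (running +37.6459)
  i=3: 3.3666·5.0038 − 1.6648·-3.0891 = +21.9884 (running +59.6343)
Area = |Σ|/2 = |59.6343|/2 = 29.8171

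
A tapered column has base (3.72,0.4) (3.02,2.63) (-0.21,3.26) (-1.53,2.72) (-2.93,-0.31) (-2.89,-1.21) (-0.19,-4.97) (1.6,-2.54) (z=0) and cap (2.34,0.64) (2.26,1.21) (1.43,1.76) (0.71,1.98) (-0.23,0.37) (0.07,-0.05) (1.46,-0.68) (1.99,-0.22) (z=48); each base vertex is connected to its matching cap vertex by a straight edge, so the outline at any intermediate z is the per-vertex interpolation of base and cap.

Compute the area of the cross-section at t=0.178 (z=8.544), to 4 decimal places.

Cross-section at t=0.178: each vertex is (1-t)·p0[i] + t·p1[i].
  v1: (1-0.178)·(3.72,0.4) + 0.178·(2.34,0.64) = (3.4744,0.4427)
  v2: (1-0.178)·(3.02,2.63) + 0.178·(2.26,1.21) = (2.8847,2.3772)
  v3: (1-0.178)·(-0.21,3.26) + 0.178·(1.43,1.76) = (0.0819,2.9930)
  v4: (1-0.178)·(-1.53,2.72) + 0.178·(0.71,1.98) = (-1.1313,2.5883)
  v5: (1-0.178)·(-2.93,-0.31) + 0.178·(-0.23,0.37) = (-2.4494,-0.1890)
  v6: (1-0.178)·(-2.89,-1.21) + 0.178·(0.07,-0.05) = (-2.3631,-1.0035)
  v7: (1-0.178)·(-0.19,-4.97) + 0.178·(1.46,-0.68) = (0.1037,-4.2064)
  v8: (1-0.178)·(1.6,-2.54) + 0.178·(1.99,-0.22) = (1.6694,-2.1270)
Shoelace sum Σ(x_i·y_{i+1} − x_{i+1}·y_i):
  i=1: 3.4744·2.3772 − 2.8847·0.4427 = +6.9823 (running +6.9823)
  i=2: 2.8847·2.9930 − 0.0819·2.3772 = +8.4392 (running +15.4215)
  i=3: 0.0819·2.5883 − -1.1313·2.9930 = +3.5980 (running +19.0194)
  i=4: -1.1313·-0.1890 − -2.4494·2.5883 = +6.5535 (running +25.5729)
  i=5: -2.4494·-1.0035 − -2.3631·-0.1890 = +2.0115 (running +27.5844)
  i=6: -2.3631·-4.2064 − 0.1037·-1.0035 = +10.0442 (running +37.6287)
  i=7: 0.1037·-2.1270 − 1.6694·-4.2064 = +6.8016 (running +44.4303)
  i=8: 1.6694·0.4427 − 3.4744·-2.1270 = +8.1292 (running +52.5595)
Area = |Σ|/2 = |52.5595|/2 = 26.2798

Area at t=0.178: 26.2798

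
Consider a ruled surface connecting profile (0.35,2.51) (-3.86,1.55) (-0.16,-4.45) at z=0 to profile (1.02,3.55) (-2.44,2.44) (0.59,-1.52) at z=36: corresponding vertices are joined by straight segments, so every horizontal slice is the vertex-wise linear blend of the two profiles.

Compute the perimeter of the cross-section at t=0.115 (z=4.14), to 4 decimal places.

Perimeter at t=0.115: 17.8084

Cross-section at t=0.115: each vertex is (1-t)·p0[i] + t·p1[i].
  v1: (1-0.115)·(0.35,2.51) + 0.115·(1.02,3.55) = (0.4270,2.6296)
  v2: (1-0.115)·(-3.86,1.55) + 0.115·(-2.44,2.44) = (-3.6967,1.6523)
  v3: (1-0.115)·(-0.16,-4.45) + 0.115·(0.59,-1.52) = (-0.0738,-4.1131)
Perimeter = Σ |v_{i+1} − v_i|:
  edge 1→2: √(-4.1238² + -0.9772²) = 4.2380 (running 4.2380)
  edge 2→3: √(3.6230² + -5.7654²) = 6.8092 (running 11.0472)
  edge 3→1: √(0.5008² + 6.7427²) = 6.7612 (running 17.8084)
Perimeter = 17.8084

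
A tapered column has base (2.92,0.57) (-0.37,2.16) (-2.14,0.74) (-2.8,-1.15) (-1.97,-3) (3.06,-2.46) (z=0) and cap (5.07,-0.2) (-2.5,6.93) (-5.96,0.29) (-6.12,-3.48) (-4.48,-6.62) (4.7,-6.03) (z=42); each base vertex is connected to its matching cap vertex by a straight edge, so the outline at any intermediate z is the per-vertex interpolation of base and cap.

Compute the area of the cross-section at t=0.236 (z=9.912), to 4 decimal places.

Area at t=0.236: 36.1721

Cross-section at t=0.236: each vertex is (1-t)·p0[i] + t·p1[i].
  v1: (1-0.236)·(2.92,0.57) + 0.236·(5.07,-0.2) = (3.4274,0.3883)
  v2: (1-0.236)·(-0.37,2.16) + 0.236·(-2.5,6.93) = (-0.8727,3.2857)
  v3: (1-0.236)·(-2.14,0.74) + 0.236·(-5.96,0.29) = (-3.0415,0.6338)
  v4: (1-0.236)·(-2.8,-1.15) + 0.236·(-6.12,-3.48) = (-3.5835,-1.6999)
  v5: (1-0.236)·(-1.97,-3) + 0.236·(-4.48,-6.62) = (-2.5624,-3.8543)
  v6: (1-0.236)·(3.06,-2.46) + 0.236·(4.7,-6.03) = (3.4470,-3.3025)
Shoelace sum Σ(x_i·y_{i+1} − x_{i+1}·y_i):
  i=1: 3.4274·3.2857 − -0.8727·0.3883 = +11.6003 (running +11.6003)
  i=2: -0.8727·0.6338 − -3.0415·3.2857 = +9.4405 (running +21.0408)
  i=3: -3.0415·-1.6999 − -3.5835·0.6338 = +7.4415 (running +28.4823)
  i=4: -3.5835·-3.8543 − -2.5624·-1.6999 = +9.4563 (running +37.9386)
  i=5: -2.5624·-3.3025 − 3.4470·-3.8543 = +21.7482 (running +59.6868)
  i=6: 3.4470·0.3883 − 3.4274·-3.3025 = +12.6575 (running +72.3443)
Area = |Σ|/2 = |72.3443|/2 = 36.1721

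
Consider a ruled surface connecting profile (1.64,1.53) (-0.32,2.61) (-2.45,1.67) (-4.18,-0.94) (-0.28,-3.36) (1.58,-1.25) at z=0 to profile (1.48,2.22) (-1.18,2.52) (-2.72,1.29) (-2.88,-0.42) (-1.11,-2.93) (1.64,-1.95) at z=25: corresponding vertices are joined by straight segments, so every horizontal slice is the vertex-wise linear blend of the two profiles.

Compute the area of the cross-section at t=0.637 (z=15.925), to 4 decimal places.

Area at t=0.637: 19.7424

Cross-section at t=0.637: each vertex is (1-t)·p0[i] + t·p1[i].
  v1: (1-0.637)·(1.64,1.53) + 0.637·(1.48,2.22) = (1.5381,1.9695)
  v2: (1-0.637)·(-0.32,2.61) + 0.637·(-1.18,2.52) = (-0.8678,2.5527)
  v3: (1-0.637)·(-2.45,1.67) + 0.637·(-2.72,1.29) = (-2.6220,1.4279)
  v4: (1-0.637)·(-4.18,-0.94) + 0.637·(-2.88,-0.42) = (-3.3519,-0.6088)
  v5: (1-0.637)·(-0.28,-3.36) + 0.637·(-1.11,-2.93) = (-0.8087,-3.0861)
  v6: (1-0.637)·(1.58,-1.25) + 0.637·(1.64,-1.95) = (1.6182,-1.6959)
Shoelace sum Σ(x_i·y_{i+1} − x_{i+1}·y_i):
  i=1: 1.5381·2.5527 − -0.8678·1.9695 = +5.6354 (running +5.6354)
  i=2: -0.8678·1.4279 − -2.6220·2.5527 = +5.4539 (running +11.0893)
  i=3: -2.6220·-0.6088 − -3.3519·1.4279 = +6.3825 (running +17.4718)
  i=4: -3.3519·-3.0861 − -0.8087·-0.6088 = +9.8520 (running +27.3237)
  i=5: -0.8087·-1.6959 − 1.6182·-3.0861 = +6.3655 (running +33.6892)
  i=6: 1.6182·1.9695 − 1.5381·-1.6959 = +5.7956 (running +39.4847)
Area = |Σ|/2 = |39.4847|/2 = 19.7424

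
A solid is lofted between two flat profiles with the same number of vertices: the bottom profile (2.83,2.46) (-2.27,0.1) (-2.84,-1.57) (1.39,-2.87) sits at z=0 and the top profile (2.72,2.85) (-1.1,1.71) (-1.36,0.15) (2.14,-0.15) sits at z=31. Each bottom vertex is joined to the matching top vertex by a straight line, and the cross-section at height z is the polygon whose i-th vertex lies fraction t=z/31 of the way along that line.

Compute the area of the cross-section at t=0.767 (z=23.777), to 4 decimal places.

Cross-section at t=0.767: each vertex is (1-t)·p0[i] + t·p1[i].
  v1: (1-0.767)·(2.83,2.46) + 0.767·(2.72,2.85) = (2.7456,2.7591)
  v2: (1-0.767)·(-2.27,0.1) + 0.767·(-1.1,1.71) = (-1.3726,1.3349)
  v3: (1-0.767)·(-2.84,-1.57) + 0.767·(-1.36,0.15) = (-1.7048,-0.2508)
  v4: (1-0.767)·(1.39,-2.87) + 0.767·(2.14,-0.15) = (1.9652,-0.7838)
Shoelace sum Σ(x_i·y_{i+1} − x_{i+1}·y_i):
  i=1: 2.7456·1.3349 − -1.3726·2.7591 = +7.4523 (running +7.4523)
  i=2: -1.3726·-0.2508 − -1.7048·1.3349 = +2.6199 (running +10.0722)
  i=3: -1.7048·-0.7838 − 1.9652·-0.2508 = +1.8290 (running +11.9012)
  i=4: 1.9652·2.7591 − 2.7456·-0.7838 = +7.5743 (running +19.4755)
Area = |Σ|/2 = |19.4755|/2 = 9.7377

Area at t=0.767: 9.7377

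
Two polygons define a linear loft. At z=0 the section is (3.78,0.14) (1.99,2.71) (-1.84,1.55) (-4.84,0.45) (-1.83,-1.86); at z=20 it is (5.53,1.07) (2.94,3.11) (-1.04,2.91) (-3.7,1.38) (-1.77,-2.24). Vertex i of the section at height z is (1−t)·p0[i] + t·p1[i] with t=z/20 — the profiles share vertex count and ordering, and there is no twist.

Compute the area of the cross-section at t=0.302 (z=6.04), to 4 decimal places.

Area at t=0.302: 22.9110

Cross-section at t=0.302: each vertex is (1-t)·p0[i] + t·p1[i].
  v1: (1-0.302)·(3.78,0.14) + 0.302·(5.53,1.07) = (4.3085,0.4209)
  v2: (1-0.302)·(1.99,2.71) + 0.302·(2.94,3.11) = (2.2769,2.8308)
  v3: (1-0.302)·(-1.84,1.55) + 0.302·(-1.04,2.91) = (-1.5984,1.9607)
  v4: (1-0.302)·(-4.84,0.45) + 0.302·(-3.7,1.38) = (-4.4957,0.7309)
  v5: (1-0.302)·(-1.83,-1.86) + 0.302·(-1.77,-2.24) = (-1.8119,-1.9748)
Shoelace sum Σ(x_i·y_{i+1} − x_{i+1}·y_i):
  i=1: 4.3085·2.8308 − 2.2769·0.4209 = +11.2382 (running +11.2382)
  i=2: 2.2769·1.9607 − -1.5984·2.8308 = +8.9891 (running +20.2274)
  i=3: -1.5984·0.7309 − -4.4957·1.9607 = +7.6466 (running +27.8740)
  i=4: -4.4957·-1.9748 − -1.8119·0.7309 = +10.2022 (running +38.0762)
  i=5: -1.8119·0.4209 − 4.3085·-1.9748 = +7.7457 (running +45.8219)
Area = |Σ|/2 = |45.8219|/2 = 22.9110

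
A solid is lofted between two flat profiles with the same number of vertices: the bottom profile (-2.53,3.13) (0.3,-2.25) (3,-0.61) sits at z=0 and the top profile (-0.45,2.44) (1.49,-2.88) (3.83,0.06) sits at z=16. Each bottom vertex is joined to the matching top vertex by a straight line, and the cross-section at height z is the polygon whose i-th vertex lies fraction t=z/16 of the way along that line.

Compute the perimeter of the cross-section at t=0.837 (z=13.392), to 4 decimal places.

Cross-section at t=0.837: each vertex is (1-t)·p0[i] + t·p1[i].
  v1: (1-0.837)·(-2.53,3.13) + 0.837·(-0.45,2.44) = (-0.7890,2.5525)
  v2: (1-0.837)·(0.3,-2.25) + 0.837·(1.49,-2.88) = (1.2960,-2.7773)
  v3: (1-0.837)·(3,-0.61) + 0.837·(3.83,0.06) = (3.6947,-0.0492)
Perimeter = Σ |v_{i+1} − v_i|:
  edge 1→2: √(2.0851² + -5.3298²) = 5.7231 (running 5.7231)
  edge 2→3: √(2.3987² + 2.7281²) = 3.6327 (running 9.3558)
  edge 3→1: √(-4.4837² + 2.6017²) = 5.1839 (running 14.5397)
Perimeter = 14.5397

Perimeter at t=0.837: 14.5397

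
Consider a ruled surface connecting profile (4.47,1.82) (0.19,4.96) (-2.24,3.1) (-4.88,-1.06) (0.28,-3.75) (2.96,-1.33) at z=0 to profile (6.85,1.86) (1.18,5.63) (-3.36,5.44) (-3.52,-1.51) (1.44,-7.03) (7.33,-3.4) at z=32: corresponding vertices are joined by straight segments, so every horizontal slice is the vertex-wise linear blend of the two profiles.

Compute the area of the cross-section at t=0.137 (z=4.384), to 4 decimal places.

Area at t=0.137: 52.1265

Cross-section at t=0.137: each vertex is (1-t)·p0[i] + t·p1[i].
  v1: (1-0.137)·(4.47,1.82) + 0.137·(6.85,1.86) = (4.7961,1.8255)
  v2: (1-0.137)·(0.19,4.96) + 0.137·(1.18,5.63) = (0.3256,5.0518)
  v3: (1-0.137)·(-2.24,3.1) + 0.137·(-3.36,5.44) = (-2.3934,3.4206)
  v4: (1-0.137)·(-4.88,-1.06) + 0.137·(-3.52,-1.51) = (-4.6937,-1.1217)
  v5: (1-0.137)·(0.28,-3.75) + 0.137·(1.44,-7.03) = (0.4389,-4.1994)
  v6: (1-0.137)·(2.96,-1.33) + 0.137·(7.33,-3.4) = (3.5587,-1.6136)
Shoelace sum Σ(x_i·y_{i+1} − x_{i+1}·y_i):
  i=1: 4.7961·5.0518 − 0.3256·1.8255 = +23.6343 (running +23.6343)
  i=2: 0.3256·3.4206 − -2.3934·5.0518 = +13.2050 (running +36.8393)
  i=3: -2.3934·-1.1217 − -4.6937·3.4206 = +18.7397 (running +55.5790)
  i=4: -4.6937·-4.1994 − 0.4389·-1.1217 = +20.2028 (running +75.7817)
  i=5: 0.4389·-1.6136 − 3.5587·-4.1994 = +14.2360 (running +90.0177)
  i=6: 3.5587·1.8255 − 4.7961·-1.6136 = +14.2352 (running +104.2529)
Area = |Σ|/2 = |104.2529|/2 = 52.1265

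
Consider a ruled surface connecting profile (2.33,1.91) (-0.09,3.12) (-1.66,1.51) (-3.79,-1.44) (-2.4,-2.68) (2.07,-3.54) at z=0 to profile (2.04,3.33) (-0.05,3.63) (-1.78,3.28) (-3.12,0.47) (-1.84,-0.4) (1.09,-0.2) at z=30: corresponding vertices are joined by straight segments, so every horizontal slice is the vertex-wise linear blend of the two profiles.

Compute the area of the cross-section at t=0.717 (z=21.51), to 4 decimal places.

Area at t=0.717: 18.1416

Cross-section at t=0.717: each vertex is (1-t)·p0[i] + t·p1[i].
  v1: (1-0.717)·(2.33,1.91) + 0.717·(2.04,3.33) = (2.1221,2.9281)
  v2: (1-0.717)·(-0.09,3.12) + 0.717·(-0.05,3.63) = (-0.0613,3.4857)
  v3: (1-0.717)·(-1.66,1.51) + 0.717·(-1.78,3.28) = (-1.7460,2.7791)
  v4: (1-0.717)·(-3.79,-1.44) + 0.717·(-3.12,0.47) = (-3.3096,-0.0705)
  v5: (1-0.717)·(-2.4,-2.68) + 0.717·(-1.84,-0.4) = (-1.9985,-1.0452)
  v6: (1-0.717)·(2.07,-3.54) + 0.717·(1.09,-0.2) = (1.3673,-1.1452)
Shoelace sum Σ(x_i·y_{i+1} − x_{i+1}·y_i):
  i=1: 2.1221·3.4857 − -0.0613·2.9281 = +7.5764 (running +7.5764)
  i=2: -0.0613·2.7791 − -1.7460·3.4857 = +5.9157 (running +13.4921)
  i=3: -1.7460·-0.0705 − -3.3096·2.7791 = +9.3209 (running +22.8129)
  i=4: -3.3096·-1.0452 − -1.9985·-0.0705 = +3.3184 (running +26.1313)
  i=5: -1.9985·-1.1452 − 1.3673·-1.0452 = +3.7179 (running +29.8492)
  i=6: 1.3673·2.9281 − 2.1221·-1.1452 = +6.4340 (running +36.2832)
Area = |Σ|/2 = |36.2832|/2 = 18.1416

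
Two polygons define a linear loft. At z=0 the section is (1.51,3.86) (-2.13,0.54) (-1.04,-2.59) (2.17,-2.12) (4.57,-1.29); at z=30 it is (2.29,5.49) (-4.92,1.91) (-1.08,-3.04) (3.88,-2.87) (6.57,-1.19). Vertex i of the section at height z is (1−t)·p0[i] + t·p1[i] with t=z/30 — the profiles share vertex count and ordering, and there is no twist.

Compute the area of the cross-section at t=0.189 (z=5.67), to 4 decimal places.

Cross-section at t=0.189: each vertex is (1-t)·p0[i] + t·p1[i].
  v1: (1-0.189)·(1.51,3.86) + 0.189·(2.29,5.49) = (1.6574,4.1681)
  v2: (1-0.189)·(-2.13,0.54) + 0.189·(-4.92,1.91) = (-2.6573,0.7989)
  v3: (1-0.189)·(-1.04,-2.59) + 0.189·(-1.08,-3.04) = (-1.0476,-2.6750)
  v4: (1-0.189)·(2.17,-2.12) + 0.189·(3.88,-2.87) = (2.4932,-2.2618)
  v5: (1-0.189)·(4.57,-1.29) + 0.189·(6.57,-1.19) = (4.9480,-1.2711)
Shoelace sum Σ(x_i·y_{i+1} − x_{i+1}·y_i):
  i=1: 1.6574·0.7989 − -2.6573·4.1681 = +12.4000 (running +12.4000)
  i=2: -2.6573·-2.6750 − -1.0476·0.7989 = +7.9454 (running +20.3454)
  i=3: -1.0476·-2.2618 − 2.4932·-2.6750 = +9.0387 (running +29.3841)
  i=4: 2.4932·-1.2711 − 4.9480·-2.2618 = +8.0220 (running +37.4062)
  i=5: 4.9480·4.1681 − 1.6574·-1.2711 = +22.7304 (running +60.1365)
Area = |Σ|/2 = |60.1365|/2 = 30.0683

Area at t=0.189: 30.0683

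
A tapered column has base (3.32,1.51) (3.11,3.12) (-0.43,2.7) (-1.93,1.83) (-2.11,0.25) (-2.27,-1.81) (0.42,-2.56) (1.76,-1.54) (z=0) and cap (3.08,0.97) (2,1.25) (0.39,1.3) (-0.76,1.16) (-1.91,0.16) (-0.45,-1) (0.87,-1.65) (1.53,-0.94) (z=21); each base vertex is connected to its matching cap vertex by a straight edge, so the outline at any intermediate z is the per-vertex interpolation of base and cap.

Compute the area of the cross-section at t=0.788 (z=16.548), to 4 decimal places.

Cross-section at t=0.788: each vertex is (1-t)·p0[i] + t·p1[i].
  v1: (1-0.788)·(3.32,1.51) + 0.788·(3.08,0.97) = (3.1309,1.0845)
  v2: (1-0.788)·(3.11,3.12) + 0.788·(2,1.25) = (2.2353,1.6464)
  v3: (1-0.788)·(-0.43,2.7) + 0.788·(0.39,1.3) = (0.2162,1.5968)
  v4: (1-0.788)·(-1.93,1.83) + 0.788·(-0.76,1.16) = (-1.0080,1.3020)
  v5: (1-0.788)·(-2.11,0.25) + 0.788·(-1.91,0.16) = (-1.9524,0.1791)
  v6: (1-0.788)·(-2.27,-1.81) + 0.788·(-0.45,-1) = (-0.8358,-1.1717)
  v7: (1-0.788)·(0.42,-2.56) + 0.788·(0.87,-1.65) = (0.7746,-1.8429)
  v8: (1-0.788)·(1.76,-1.54) + 0.788·(1.53,-0.94) = (1.5788,-1.0672)
Shoelace sum Σ(x_i·y_{i+1} − x_{i+1}·y_i):
  i=1: 3.1309·1.6464 − 2.2353·1.0845 = +2.7306 (running +2.7306)
  i=2: 2.2353·1.5968 − 0.2162·1.6464 = +3.2135 (running +5.9441)
  i=3: 0.2162·1.3020 − -1.0080·1.5968 = +1.8911 (running +7.8352)
  i=4: -1.0080·0.1791 − -1.9524·1.3020 = +2.3616 (running +10.1968)
  i=5: -1.9524·-1.1717 − -0.8358·0.1791 = +2.4373 (running +12.6341)
  i=6: -0.8358·-1.8429 − 0.7746·-1.1717 = +2.4480 (running +15.0821)
  i=7: 0.7746·-1.0672 − 1.5788·-1.8429 = +2.0829 (running +17.1650)
  i=8: 1.5788·1.0845 − 3.1309·-1.0672 = +5.0534 (running +22.2184)
Area = |Σ|/2 = |22.2184|/2 = 11.1092

Area at t=0.788: 11.1092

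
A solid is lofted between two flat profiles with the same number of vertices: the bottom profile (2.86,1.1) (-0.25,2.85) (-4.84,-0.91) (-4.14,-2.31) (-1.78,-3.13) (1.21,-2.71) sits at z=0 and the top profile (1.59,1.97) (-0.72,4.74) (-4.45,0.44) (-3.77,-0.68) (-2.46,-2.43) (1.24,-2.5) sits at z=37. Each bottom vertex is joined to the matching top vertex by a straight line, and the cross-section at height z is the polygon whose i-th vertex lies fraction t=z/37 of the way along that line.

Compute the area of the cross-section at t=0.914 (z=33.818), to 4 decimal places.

Area at t=0.914: 28.7640

Cross-section at t=0.914: each vertex is (1-t)·p0[i] + t·p1[i].
  v1: (1-0.914)·(2.86,1.1) + 0.914·(1.59,1.97) = (1.6992,1.8952)
  v2: (1-0.914)·(-0.25,2.85) + 0.914·(-0.72,4.74) = (-0.6796,4.5775)
  v3: (1-0.914)·(-4.84,-0.91) + 0.914·(-4.45,0.44) = (-4.4835,0.3239)
  v4: (1-0.914)·(-4.14,-2.31) + 0.914·(-3.77,-0.68) = (-3.8018,-0.8202)
  v5: (1-0.914)·(-1.78,-3.13) + 0.914·(-2.46,-2.43) = (-2.4015,-2.4902)
  v6: (1-0.914)·(1.21,-2.71) + 0.914·(1.24,-2.5) = (1.2374,-2.5181)
Shoelace sum Σ(x_i·y_{i+1} − x_{i+1}·y_i):
  i=1: 1.6992·4.5775 − -0.6796·1.8952 = +9.0660 (running +9.0660)
  i=2: -0.6796·0.3239 − -4.4835·4.5775 = +20.3031 (running +29.3691)
  i=3: -4.4835·-0.8202 − -3.8018·0.3239 = +4.9087 (running +34.2779)
  i=4: -3.8018·-2.4902 − -2.4015·-0.8202 = +7.4976 (running +41.7755)
  i=5: -2.4015·-2.5181 − 1.2374·-2.4902 = +9.1286 (running +50.9041)
  i=6: 1.2374·1.8952 − 1.6992·-2.5181 = +6.6239 (running +57.5279)
Area = |Σ|/2 = |57.5279|/2 = 28.7640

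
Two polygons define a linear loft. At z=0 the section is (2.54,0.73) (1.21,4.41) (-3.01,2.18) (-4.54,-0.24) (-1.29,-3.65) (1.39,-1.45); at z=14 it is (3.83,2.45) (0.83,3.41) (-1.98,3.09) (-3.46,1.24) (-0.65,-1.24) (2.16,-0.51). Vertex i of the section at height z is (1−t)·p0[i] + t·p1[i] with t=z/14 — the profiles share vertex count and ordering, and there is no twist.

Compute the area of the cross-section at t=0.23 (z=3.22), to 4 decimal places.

Area at t=0.23: 29.8842

Cross-section at t=0.23: each vertex is (1-t)·p0[i] + t·p1[i].
  v1: (1-0.23)·(2.54,0.73) + 0.23·(3.83,2.45) = (2.8367,1.1256)
  v2: (1-0.23)·(1.21,4.41) + 0.23·(0.83,3.41) = (1.1226,4.1800)
  v3: (1-0.23)·(-3.01,2.18) + 0.23·(-1.98,3.09) = (-2.7731,2.3893)
  v4: (1-0.23)·(-4.54,-0.24) + 0.23·(-3.46,1.24) = (-4.2916,0.1004)
  v5: (1-0.23)·(-1.29,-3.65) + 0.23·(-0.65,-1.24) = (-1.1428,-3.0957)
  v6: (1-0.23)·(1.39,-1.45) + 0.23·(2.16,-0.51) = (1.5671,-1.2338)
Shoelace sum Σ(x_i·y_{i+1} − x_{i+1}·y_i):
  i=1: 2.8367·4.1800 − 1.1226·1.1256 = +10.5938 (running +10.5938)
  i=2: 1.1226·2.3893 − -2.7731·4.1800 = +14.2738 (running +24.8676)
  i=3: -2.7731·0.1004 − -4.2916·2.3893 = +9.9755 (running +34.8431)
  i=4: -4.2916·-3.0957 − -1.1428·0.1004 = +13.4002 (running +48.2433)
  i=5: -1.1428·-1.2338 − 1.5671·-3.0957 = +6.2613 (running +54.5046)
  i=6: 1.5671·1.1256 − 2.8367·-1.2338 = +5.2638 (running +59.7684)
Area = |Σ|/2 = |59.7684|/2 = 29.8842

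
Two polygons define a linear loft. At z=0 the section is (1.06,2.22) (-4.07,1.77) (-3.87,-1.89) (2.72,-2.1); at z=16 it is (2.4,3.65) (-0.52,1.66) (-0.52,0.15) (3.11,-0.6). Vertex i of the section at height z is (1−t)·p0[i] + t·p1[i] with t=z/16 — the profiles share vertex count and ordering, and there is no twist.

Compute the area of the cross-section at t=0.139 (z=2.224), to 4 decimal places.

Cross-section at t=0.139: each vertex is (1-t)·p0[i] + t·p1[i].
  v1: (1-0.139)·(1.06,2.22) + 0.139·(2.4,3.65) = (1.2463,2.4188)
  v2: (1-0.139)·(-4.07,1.77) + 0.139·(-0.52,1.66) = (-3.5766,1.7547)
  v3: (1-0.139)·(-3.87,-1.89) + 0.139·(-0.52,0.15) = (-3.4043,-1.6064)
  v4: (1-0.139)·(2.72,-2.1) + 0.139·(3.11,-0.6) = (2.7742,-1.8915)
Shoelace sum Σ(x_i·y_{i+1} − x_{i+1}·y_i):
  i=1: 1.2463·1.7547 − -3.5766·2.4188 = +10.8377 (running +10.8377)
  i=2: -3.5766·-1.6064 − -3.4043·1.7547 = +11.7192 (running +22.5568)
  i=3: -3.4043·-1.8915 − 2.7742·-1.6064 = +10.8959 (running +33.4528)
  i=4: 2.7742·2.4188 − 1.2463·-1.8915 = +9.0675 (running +42.5202)
Area = |Σ|/2 = |42.5202|/2 = 21.2601

Area at t=0.139: 21.2601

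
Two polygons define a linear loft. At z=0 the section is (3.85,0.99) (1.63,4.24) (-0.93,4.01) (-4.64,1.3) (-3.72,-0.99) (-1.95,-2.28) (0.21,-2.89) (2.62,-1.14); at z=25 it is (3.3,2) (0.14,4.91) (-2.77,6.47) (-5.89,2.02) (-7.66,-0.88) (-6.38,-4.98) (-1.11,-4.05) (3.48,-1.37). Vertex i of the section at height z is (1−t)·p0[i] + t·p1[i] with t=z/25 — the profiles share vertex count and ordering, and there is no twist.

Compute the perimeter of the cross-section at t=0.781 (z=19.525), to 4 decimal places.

Cross-section at t=0.781: each vertex is (1-t)·p0[i] + t·p1[i].
  v1: (1-0.781)·(3.85,0.99) + 0.781·(3.3,2) = (3.4205,1.7788)
  v2: (1-0.781)·(1.63,4.24) + 0.781·(0.14,4.91) = (0.4663,4.7633)
  v3: (1-0.781)·(-0.93,4.01) + 0.781·(-2.77,6.47) = (-2.3670,5.9313)
  v4: (1-0.781)·(-4.64,1.3) + 0.781·(-5.89,2.02) = (-5.6162,1.8623)
  v5: (1-0.781)·(-3.72,-0.99) + 0.781·(-7.66,-0.88) = (-6.7971,-0.9041)
  v6: (1-0.781)·(-1.95,-2.28) + 0.781·(-6.38,-4.98) = (-5.4098,-4.3887)
  v7: (1-0.781)·(0.21,-2.89) + 0.781·(-1.11,-4.05) = (-0.8209,-3.7960)
  v8: (1-0.781)·(2.62,-1.14) + 0.781·(3.48,-1.37) = (3.2917,-1.3196)
Perimeter = Σ |v_{i+1} − v_i|:
  edge 1→2: √(-2.9541² + 2.9845²) = 4.1993 (running 4.1993)
  edge 2→3: √(-2.8333² + 1.1680²) = 3.0646 (running 7.2639)
  edge 3→4: √(-3.2492² + -4.0689²) = 5.2071 (running 12.4710)
  edge 4→5: √(-1.1809² + -2.7664²) = 3.0079 (running 15.4789)
  edge 5→6: √(1.3873² + -3.4846²) = 3.7506 (running 19.2295)
  edge 6→7: √(4.5889² + 0.5927²) = 4.6270 (running 23.8566)
  edge 7→8: √(4.1126² + 2.4763²) = 4.8006 (running 28.6571)
  edge 8→1: √(0.1288² + 3.0984²) = 3.1011 (running 31.7583)
Perimeter = 31.7583

Perimeter at t=0.781: 31.7583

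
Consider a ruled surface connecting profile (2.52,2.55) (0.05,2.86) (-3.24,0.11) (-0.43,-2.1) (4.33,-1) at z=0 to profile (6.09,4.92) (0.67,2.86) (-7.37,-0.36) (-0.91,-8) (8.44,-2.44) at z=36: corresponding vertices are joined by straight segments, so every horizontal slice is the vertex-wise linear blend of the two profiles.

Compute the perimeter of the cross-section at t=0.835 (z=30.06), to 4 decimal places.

Perimeter at t=0.835: 39.0033

Cross-section at t=0.835: each vertex is (1-t)·p0[i] + t·p1[i].
  v1: (1-0.835)·(2.52,2.55) + 0.835·(6.09,4.92) = (5.5009,4.5290)
  v2: (1-0.835)·(0.05,2.86) + 0.835·(0.67,2.86) = (0.5677,2.8600)
  v3: (1-0.835)·(-3.24,0.11) + 0.835·(-7.37,-0.36) = (-6.6886,-0.2824)
  v4: (1-0.835)·(-0.43,-2.1) + 0.835·(-0.91,-8) = (-0.8308,-7.0265)
  v5: (1-0.835)·(4.33,-1) + 0.835·(8.44,-2.44) = (7.7618,-2.2024)
Perimeter = Σ |v_{i+1} − v_i|:
  edge 1→2: √(-4.9332² + -1.6690²) = 5.2079 (running 5.2079)
  edge 2→3: √(-7.2563² + -3.1424²) = 7.9075 (running 13.1154)
  edge 3→4: √(5.8578² + -6.7440²) = 8.9328 (running 22.0482)
  edge 4→5: √(8.5926² + 4.8241²) = 9.8542 (running 31.9024)
  edge 5→1: √(-2.2609² + 6.7313²) = 7.1009 (running 39.0033)
Perimeter = 39.0033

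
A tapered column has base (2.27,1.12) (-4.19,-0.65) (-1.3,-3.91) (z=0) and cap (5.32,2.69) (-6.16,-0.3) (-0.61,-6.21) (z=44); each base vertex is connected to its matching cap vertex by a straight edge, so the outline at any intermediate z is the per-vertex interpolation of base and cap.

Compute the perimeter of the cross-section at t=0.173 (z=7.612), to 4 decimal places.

Perimeter at t=0.173: 19.5472

Cross-section at t=0.173: each vertex is (1-t)·p0[i] + t·p1[i].
  v1: (1-0.173)·(2.27,1.12) + 0.173·(5.32,2.69) = (2.7976,1.3916)
  v2: (1-0.173)·(-4.19,-0.65) + 0.173·(-6.16,-0.3) = (-4.5308,-0.5894)
  v3: (1-0.173)·(-1.3,-3.91) + 0.173·(-0.61,-6.21) = (-1.1806,-4.3079)
Perimeter = Σ |v_{i+1} − v_i|:
  edge 1→2: √(-7.3285² + -1.9811²) = 7.5915 (running 7.5915)
  edge 2→3: √(3.3502² + -3.7185²) = 5.0051 (running 12.5966)
  edge 3→1: √(3.9783² + 5.6995²) = 6.9506 (running 19.5472)
Perimeter = 19.5472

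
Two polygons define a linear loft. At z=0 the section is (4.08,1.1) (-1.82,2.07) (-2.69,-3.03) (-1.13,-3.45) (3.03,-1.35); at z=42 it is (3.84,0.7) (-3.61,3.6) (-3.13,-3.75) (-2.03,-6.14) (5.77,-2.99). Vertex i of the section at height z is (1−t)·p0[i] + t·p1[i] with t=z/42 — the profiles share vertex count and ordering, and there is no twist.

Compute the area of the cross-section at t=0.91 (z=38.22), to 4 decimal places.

Area at t=0.91: 51.7602

Cross-section at t=0.91: each vertex is (1-t)·p0[i] + t·p1[i].
  v1: (1-0.91)·(4.08,1.1) + 0.91·(3.84,0.7) = (3.8616,0.7360)
  v2: (1-0.91)·(-1.82,2.07) + 0.91·(-3.61,3.6) = (-3.4489,3.4623)
  v3: (1-0.91)·(-2.69,-3.03) + 0.91·(-3.13,-3.75) = (-3.0904,-3.6852)
  v4: (1-0.91)·(-1.13,-3.45) + 0.91·(-2.03,-6.14) = (-1.9490,-5.8979)
  v5: (1-0.91)·(3.03,-1.35) + 0.91·(5.77,-2.99) = (5.5234,-2.8424)
Shoelace sum Σ(x_i·y_{i+1} − x_{i+1}·y_i):
  i=1: 3.8616·3.4623 − -3.4489·0.7360 = +15.9084 (running +15.9084)
  i=2: -3.4489·-3.6852 − -3.0904·3.4623 = +23.4098 (running +39.3182)
  i=3: -3.0904·-5.8979 − -1.9490·-3.6852 = +11.0444 (running +50.3626)
  i=4: -1.9490·-2.8424 − 5.5234·-5.8979 = +38.1163 (running +88.4789)
  i=5: 5.5234·0.7360 − 3.8616·-2.8424 = +15.0414 (running +103.5203)
Area = |Σ|/2 = |103.5203|/2 = 51.7602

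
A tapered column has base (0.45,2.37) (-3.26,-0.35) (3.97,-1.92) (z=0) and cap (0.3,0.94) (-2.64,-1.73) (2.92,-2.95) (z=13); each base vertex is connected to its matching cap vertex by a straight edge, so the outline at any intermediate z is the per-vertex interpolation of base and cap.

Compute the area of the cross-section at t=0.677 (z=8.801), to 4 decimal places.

Area at t=0.677: 10.3173

Cross-section at t=0.677: each vertex is (1-t)·p0[i] + t·p1[i].
  v1: (1-0.677)·(0.45,2.37) + 0.677·(0.3,0.94) = (0.3484,1.4019)
  v2: (1-0.677)·(-3.26,-0.35) + 0.677·(-2.64,-1.73) = (-2.8403,-1.2843)
  v3: (1-0.677)·(3.97,-1.92) + 0.677·(2.92,-2.95) = (3.2591,-2.6173)
Shoelace sum Σ(x_i·y_{i+1} − x_{i+1}·y_i):
  i=1: 0.3484·-1.2843 − -2.8403·1.4019 = +3.5342 (running +3.5342)
  i=2: -2.8403·-2.6173 − 3.2591·-1.2843 = +11.6194 (running +15.1537)
  i=3: 3.2591·1.4019 − 0.3484·-2.6173 = +5.4810 (running +20.6346)
Area = |Σ|/2 = |20.6346|/2 = 10.3173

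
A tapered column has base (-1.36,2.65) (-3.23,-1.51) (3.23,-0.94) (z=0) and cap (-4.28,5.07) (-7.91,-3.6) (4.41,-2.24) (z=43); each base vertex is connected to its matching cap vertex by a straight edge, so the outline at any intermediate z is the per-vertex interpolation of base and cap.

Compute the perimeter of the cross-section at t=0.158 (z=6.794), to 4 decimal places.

Perimeter at t=0.158: 19.4434

Cross-section at t=0.158: each vertex is (1-t)·p0[i] + t·p1[i].
  v1: (1-0.158)·(-1.36,2.65) + 0.158·(-4.28,5.07) = (-1.8214,3.0324)
  v2: (1-0.158)·(-3.23,-1.51) + 0.158·(-7.91,-3.6) = (-3.9694,-1.8402)
  v3: (1-0.158)·(3.23,-0.94) + 0.158·(4.41,-2.24) = (3.4164,-1.1454)
Perimeter = Σ |v_{i+1} − v_i|:
  edge 1→2: √(-2.1481² + -4.8726²) = 5.3251 (running 5.3251)
  edge 2→3: √(7.3859² + 0.6948²) = 7.4185 (running 12.7436)
  edge 3→1: √(-5.2378² + 4.1778²) = 6.6999 (running 19.4434)
Perimeter = 19.4434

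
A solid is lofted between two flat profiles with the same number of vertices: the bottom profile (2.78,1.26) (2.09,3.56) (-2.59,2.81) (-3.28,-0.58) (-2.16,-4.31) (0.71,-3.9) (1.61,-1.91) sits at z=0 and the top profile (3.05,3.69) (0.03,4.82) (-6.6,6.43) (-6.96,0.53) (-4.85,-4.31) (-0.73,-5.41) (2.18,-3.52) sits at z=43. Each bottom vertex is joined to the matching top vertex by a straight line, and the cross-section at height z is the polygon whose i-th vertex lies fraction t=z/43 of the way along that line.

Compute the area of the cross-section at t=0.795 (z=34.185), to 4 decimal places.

Cross-section at t=0.795: each vertex is (1-t)·p0[i] + t·p1[i].
  v1: (1-0.795)·(2.78,1.26) + 0.795·(3.05,3.69) = (2.9947,3.1919)
  v2: (1-0.795)·(2.09,3.56) + 0.795·(0.03,4.82) = (0.4523,4.5617)
  v3: (1-0.795)·(-2.59,2.81) + 0.795·(-6.6,6.43) = (-5.7779,5.6879)
  v4: (1-0.795)·(-3.28,-0.58) + 0.795·(-6.96,0.53) = (-6.2056,0.3025)
  v5: (1-0.795)·(-2.16,-4.31) + 0.795·(-4.85,-4.31) = (-4.2985,-4.3100)
  v6: (1-0.795)·(0.71,-3.9) + 0.795·(-0.73,-5.41) = (-0.4348,-5.1005)
  v7: (1-0.795)·(1.61,-1.91) + 0.795·(2.18,-3.52) = (2.0632,-3.1900)
Shoelace sum Σ(x_i·y_{i+1} − x_{i+1}·y_i):
  i=1: 2.9947·4.5617 − 0.4523·3.1919 = +12.2170 (running +12.2170)
  i=2: 0.4523·5.6879 − -5.7779·4.5617 = +28.9299 (running +41.1469)
  i=3: -5.7779·0.3025 − -6.2056·5.6879 = +33.5493 (running +74.6962)
  i=4: -6.2056·-4.3100 − -4.2985·0.3025 = +28.0462 (running +102.7425)
  i=5: -4.2985·-5.1005 − -0.4348·-4.3100 = +20.0506 (running +122.7930)
  i=6: -0.4348·-3.1900 − 2.0632·-5.1005 = +11.9100 (running +134.7030)
  i=7: 2.0632·3.1919 − 2.9947·-3.1900 = +16.1380 (running +150.8410)
Area = |Σ|/2 = |150.8410|/2 = 75.4205

Area at t=0.795: 75.4205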